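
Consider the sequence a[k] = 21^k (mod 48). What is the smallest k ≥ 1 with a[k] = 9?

Listing terms: a[0] = 1; a[1] = 21; a[2] = 9; a[3] = 45; a[4] = 33; a[5] = 21.
Since a[5] = a[1] = 21, the sequence is eventually periodic: after a pre-period of length 1 it cycles with period 4.
The value 9 first appears (with k ≥ 1) at a[2].

2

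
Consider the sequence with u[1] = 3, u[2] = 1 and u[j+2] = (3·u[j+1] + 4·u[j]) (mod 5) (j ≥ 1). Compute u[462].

Computing terms: u[1] = 3, u[2] = 1, u[3] = 0, u[4] = 4, u[5] = 2, u[6] = 2, u[7] = 4, u[8] = 0, u[9] = 1, u[10] = 3, u[11] = 3, u[12] = 1.
The sequence repeats with period 10.
So u[462] = u[1 + ((462-1) mod 10)] = u[2] = 1.

1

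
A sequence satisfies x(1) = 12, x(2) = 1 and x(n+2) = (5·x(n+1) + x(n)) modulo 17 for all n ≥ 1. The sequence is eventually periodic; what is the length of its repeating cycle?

36

We have x(1) = 12,  x(2) = 1,  x(3) = 0,  x(4) = 1,  x(5) = 5,  x(6) = 9,  x(7) = 16,  x(8) = 4,  x(9) = 2,  x(10) = 14,  x(11) = 4,  x(12) = 0,  x(13) = 4,  x(14) = 3,  x(15) = 2,  x(16) = 13,  x(17) = 16,  x(18) = 8,  x(19) = 5,  x(20) = 16,  x(21) = 0,  x(22) = 16,  x(23) = 12,  x(24) = 8,  x(25) = 1,  x(26) = 13,  x(27) = 15,  x(28) = 3,  x(29) = 13,  x(30) = 0,  x(31) = 13,  x(32) = 14,  x(33) = 15,  x(34) = 4,  x(35) = 1,  x(36) = 9,  x(37) = 12,  x(38) = 1.
Since (x(37), x(38)) = (x(1), x(2)) = (12, 1) (two consecutive terms determine the rest), the sequence is periodic with period 36.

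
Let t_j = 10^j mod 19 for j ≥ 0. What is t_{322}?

Listing terms: t_0 = 1,  t_1 = 10,  t_2 = 5,  t_3 = 12,  t_4 = 6,  t_5 = 3,  t_6 = 11,  t_7 = 15,  t_8 = 17,  t_9 = 18,  t_{10} = 9,  t_{11} = 14,  t_{12} = 7,  t_{13} = 13,  t_{14} = 16,  t_{15} = 8,  t_{16} = 4,  t_{17} = 2,  t_{18} = 1.
Since t_{18} = t_0 = 1, the sequence is periodic with period 18.
(322 - 0) mod 18 = 16, so t_{322} = t_{16} = 4.

4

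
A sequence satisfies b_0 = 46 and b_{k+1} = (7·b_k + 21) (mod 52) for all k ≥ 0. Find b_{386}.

b_0 = 46, b_1 = 31, b_2 = 30, b_3 = 23, b_4 = 26, b_5 = 47, b_6 = 38, b_7 = 27, b_8 = 2, b_9 = 35, b_{10} = 6, b_{11} = 11, b_{12} = 46.
The sequence repeats with period 12.
(386 - 0) mod 12 = 2, so b_{386} = b_2 = 30.

30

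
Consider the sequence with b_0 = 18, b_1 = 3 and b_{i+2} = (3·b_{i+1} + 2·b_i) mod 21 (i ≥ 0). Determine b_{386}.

3

Computing terms: b_0 = 18; b_1 = 3; b_2 = 3; b_3 = 15; b_4 = 9; b_5 = 15; b_6 = 0; b_7 = 9; b_8 = 6; b_9 = 15; b_{10} = 15; b_{11} = 12; b_{12} = 3; b_{13} = 12; b_{14} = 0; b_{15} = 3; b_{16} = 9; b_{17} = 12; b_{18} = 12; b_{19} = 18; b_{20} = 15; b_{21} = 18; b_{22} = 0; b_{23} = 15; b_{24} = 3; b_{25} = 18; b_{26} = 18; b_{27} = 6; b_{28} = 12; b_{29} = 6; b_{30} = 0; b_{31} = 12; b_{32} = 15; b_{33} = 6; b_{34} = 6; b_{35} = 9; b_{36} = 18; b_{37} = 9; b_{38} = 0; b_{39} = 18; b_{40} = 12; b_{41} = 9; b_{42} = 9; b_{43} = 3; b_{44} = 6; b_{45} = 3; b_{46} = 0; b_{47} = 6; b_{48} = 18; b_{49} = 3.
Since (b_{48}, b_{49}) = (b_0, b_1) = (18, 3) (two consecutive terms determine the rest), the sequence is periodic with period 48.
So b_{386} = b_{0 + ((386-0) mod 48)} = b_2 = 3.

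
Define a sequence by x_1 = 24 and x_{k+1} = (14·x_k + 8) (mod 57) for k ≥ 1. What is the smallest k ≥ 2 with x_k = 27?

Listing terms: x_1 = 24,  x_2 = 2,  x_3 = 36,  x_4 = 56,  x_5 = 51,  x_6 = 38,  x_7 = 27,  x_8 = 44,  x_9 = 54,  x_{10} = 23,  x_{11} = 45,  x_{12} = 11,  x_{13} = 48,  x_{14} = 53,  x_{15} = 9,  x_{16} = 20,  x_{17} = 3,  x_{18} = 50,  x_{19} = 24.
Since x_{19} = x_1 = 24, the sequence is periodic with period 18.
The value 27 first appears (with k ≥ 2) at x_7.

7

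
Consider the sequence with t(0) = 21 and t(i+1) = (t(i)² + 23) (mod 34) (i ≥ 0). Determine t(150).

We have t(0) = 21; t(1) = 22; t(2) = 31; t(3) = 32; t(4) = 27; t(5) = 4; t(6) = 5; t(7) = 14; t(8) = 15; t(9) = 10; t(10) = 21.
The sequence repeats with period 10.
(150 - 0) mod 10 = 0, so t(150) = t(0) = 21.

21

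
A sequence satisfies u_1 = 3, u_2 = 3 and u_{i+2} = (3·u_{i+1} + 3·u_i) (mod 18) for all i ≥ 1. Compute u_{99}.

Listing terms: u_1 = 3; u_2 = 3; u_3 = 0; u_4 = 9; u_5 = 9; u_6 = 0; u_7 = 9.
Since (u_6, u_7) = (u_3, u_4) = (0, 9) (two consecutive terms determine the rest), the sequence is eventually periodic: after a pre-period of length 2 it cycles with period 3.
For i ≥ 3, u_i depends only on (i - 3) mod 3. (99 - 3) mod 3 = 0, so u_{99} = u_3 = 0.

0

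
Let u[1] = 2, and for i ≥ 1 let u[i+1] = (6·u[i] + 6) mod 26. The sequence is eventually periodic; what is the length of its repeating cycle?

u[1] = 2, u[2] = 18, u[3] = 10, u[4] = 14, u[5] = 12, u[6] = 0, u[7] = 6, u[8] = 16, u[9] = 24, u[10] = 20, u[11] = 22, u[12] = 8, u[13] = 2.
The sequence repeats with period 12.

12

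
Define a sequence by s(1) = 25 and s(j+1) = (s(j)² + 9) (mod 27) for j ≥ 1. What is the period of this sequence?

6

Listing terms: s(1) = 25; s(2) = 13; s(3) = 16; s(4) = 22; s(5) = 7; s(6) = 4; s(7) = 25.
Since s(7) = s(1) = 25, the sequence is periodic with period 6.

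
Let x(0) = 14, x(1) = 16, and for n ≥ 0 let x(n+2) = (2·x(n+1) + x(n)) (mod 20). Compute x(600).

We have x(0) = 14; x(1) = 16; x(2) = 6; x(3) = 8; x(4) = 2; x(5) = 12; x(6) = 6; x(7) = 4; x(8) = 14; x(9) = 12; x(10) = 18; x(11) = 8; x(12) = 14; x(13) = 16.
Since (x(12), x(13)) = (x(0), x(1)) = (14, 16) (two consecutive terms determine the rest), the sequence is periodic with period 12.
(600 - 0) mod 12 = 0, so x(600) = x(0) = 14.

14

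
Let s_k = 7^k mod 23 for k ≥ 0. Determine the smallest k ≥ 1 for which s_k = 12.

Computing terms: s_0 = 1,  s_1 = 7,  s_2 = 3,  s_3 = 21,  s_4 = 9,  s_5 = 17,  s_6 = 4,  s_7 = 5,  s_8 = 12,  s_9 = 15,  s_{10} = 13,  s_{11} = 22,  s_{12} = 16,  s_{13} = 20,  s_{14} = 2,  s_{15} = 14,  s_{16} = 6,  s_{17} = 19,  s_{18} = 18,  s_{19} = 11,  s_{20} = 8,  s_{21} = 10,  s_{22} = 1.
The sequence repeats with period 22.
The value 12 first appears (with k ≥ 1) at s_8.

8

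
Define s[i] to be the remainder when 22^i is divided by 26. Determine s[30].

s[1] = 22; s[2] = 16; s[3] = 14; s[4] = 22.
The sequence repeats with period 3.
So s[30] = s[1 + ((30-1) mod 3)] = s[3] = 14.

14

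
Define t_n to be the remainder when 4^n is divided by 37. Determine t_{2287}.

4

Computing terms: t_1 = 4, t_2 = 16, t_3 = 27, t_4 = 34, t_5 = 25, t_6 = 26, t_7 = 30, t_8 = 9, t_9 = 36, t_{10} = 33, t_{11} = 21, t_{12} = 10, t_{13} = 3, t_{14} = 12, t_{15} = 11, t_{16} = 7, t_{17} = 28, t_{18} = 1, t_{19} = 4.
Since t_{19} = t_1 = 4, the sequence is periodic with period 18.
(2287 - 1) mod 18 = 0, so t_{2287} = t_1 = 4.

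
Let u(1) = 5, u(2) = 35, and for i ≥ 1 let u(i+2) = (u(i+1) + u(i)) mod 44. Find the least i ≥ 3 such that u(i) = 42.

Computing terms: u(1) = 5, u(2) = 35, u(3) = 40, u(4) = 31, u(5) = 27, u(6) = 14, u(7) = 41, u(8) = 11, u(9) = 8, u(10) = 19, u(11) = 27, u(12) = 2, u(13) = 29, u(14) = 31, u(15) = 16, u(16) = 3, u(17) = 19, u(18) = 22, u(19) = 41, u(20) = 19, u(21) = 16, u(22) = 35, u(23) = 7, u(24) = 42, u(25) = 5, u(26) = 3, u(27) = 8, u(28) = 11, u(29) = 19, u(30) = 30, u(31) = 5, u(32) = 35.
Since (u(31), u(32)) = (u(1), u(2)) = (5, 35) (two consecutive terms determine the rest), the sequence is periodic with period 30.
The value 42 first appears (with i ≥ 3) at u(24).

24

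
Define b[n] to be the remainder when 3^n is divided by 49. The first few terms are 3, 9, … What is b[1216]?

Listing terms: b[1] = 3,  b[2] = 9,  b[3] = 27,  b[4] = 32,  b[5] = 47,  b[6] = 43,  b[7] = 31,  b[8] = 44,  b[9] = 34,  b[10] = 4,  b[11] = 12,  b[12] = 36,  b[13] = 10,  b[14] = 30,  b[15] = 41,  b[16] = 25,  b[17] = 26,  b[18] = 29,  b[19] = 38,  b[20] = 16,  b[21] = 48,  b[22] = 46,  b[23] = 40,  b[24] = 22,  b[25] = 17,  b[26] = 2,  b[27] = 6,  b[28] = 18,  b[29] = 5,  b[30] = 15,  b[31] = 45,  b[32] = 37,  b[33] = 13,  b[34] = 39,  b[35] = 19,  b[36] = 8,  b[37] = 24,  b[38] = 23,  b[39] = 20,  b[40] = 11,  b[41] = 33,  b[42] = 1,  b[43] = 3.
The sequence repeats with period 42.
(1216 - 1) mod 42 = 39, so b[1216] = b[40] = 11.

11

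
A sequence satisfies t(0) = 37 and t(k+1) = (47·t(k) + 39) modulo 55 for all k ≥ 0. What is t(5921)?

Listing terms: t(0) = 37, t(1) = 18, t(2) = 5, t(3) = 54, t(4) = 47, t(5) = 48, t(6) = 40, t(7) = 49, t(8) = 32, t(9) = 3, t(10) = 15, t(11) = 29, t(12) = 27, t(13) = 43, t(14) = 25, t(15) = 4, t(16) = 7, t(17) = 38, t(18) = 10, t(19) = 14, t(20) = 37.
Since t(20) = t(0) = 37, the sequence is periodic with period 20.
(5921 - 0) mod 20 = 1, so t(5921) = t(1) = 18.

18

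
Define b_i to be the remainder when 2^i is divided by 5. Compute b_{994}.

Listing terms: b_1 = 2; b_2 = 4; b_3 = 3; b_4 = 1; b_5 = 2.
The sequence repeats with period 4.
(994 - 1) mod 4 = 1, so b_{994} = b_2 = 4.

4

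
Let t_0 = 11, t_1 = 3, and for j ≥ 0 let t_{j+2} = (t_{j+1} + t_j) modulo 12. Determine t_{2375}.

4

Computing terms: t_0 = 11, t_1 = 3, t_2 = 2, t_3 = 5, t_4 = 7, t_5 = 0, t_6 = 7, t_7 = 7, t_8 = 2, t_9 = 9, t_{10} = 11, t_{11} = 8, t_{12} = 7, t_{13} = 3, t_{14} = 10, t_{15} = 1, t_{16} = 11, t_{17} = 0, t_{18} = 11, t_{19} = 11, t_{20} = 10, t_{21} = 9, t_{22} = 7, t_{23} = 4, t_{24} = 11, t_{25} = 3.
Since (t_{24}, t_{25}) = (t_0, t_1) = (11, 3) (two consecutive terms determine the rest), the sequence is periodic with period 24.
So t_{2375} = t_{0 + ((2375-0) mod 24)} = t_{23} = 4.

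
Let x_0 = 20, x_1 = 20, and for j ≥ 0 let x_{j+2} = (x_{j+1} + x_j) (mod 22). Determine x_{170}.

x_0 = 20,  x_1 = 20,  x_2 = 18,  x_3 = 16,  x_4 = 12,  x_5 = 6,  x_6 = 18,  x_7 = 2,  x_8 = 20,  x_9 = 0,  x_{10} = 20,  x_{11} = 20.
The sequence repeats with period 10.
(170 - 0) mod 10 = 0, so x_{170} = x_0 = 20.

20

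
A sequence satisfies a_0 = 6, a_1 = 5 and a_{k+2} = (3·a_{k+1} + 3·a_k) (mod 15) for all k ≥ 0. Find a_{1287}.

a_0 = 6,  a_1 = 5,  a_2 = 3,  a_3 = 9,  a_4 = 6,  a_5 = 0,  a_6 = 3,  a_7 = 9.
Since (a_6, a_7) = (a_2, a_3) = (3, 9) (two consecutive terms determine the rest), the sequence is eventually periodic: after a pre-period of length 2 it cycles with period 4.
For k ≥ 2, a_k depends only on (k - 2) mod 4. (1287 - 2) mod 4 = 1, so a_{1287} = a_3 = 9.

9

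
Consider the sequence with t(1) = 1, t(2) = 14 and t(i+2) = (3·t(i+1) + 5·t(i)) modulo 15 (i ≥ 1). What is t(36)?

1

We have t(1) = 1; t(2) = 14; t(3) = 2; t(4) = 1; t(5) = 13; t(6) = 14; t(7) = 2.
Since (t(6), t(7)) = (t(2), t(3)) = (14, 2) (two consecutive terms determine the rest), the sequence is eventually periodic: after a pre-period of length 1 it cycles with period 4.
For i ≥ 2, t(i) depends only on (i - 2) mod 4. (36 - 2) mod 4 = 2, so t(36) = t(4) = 1.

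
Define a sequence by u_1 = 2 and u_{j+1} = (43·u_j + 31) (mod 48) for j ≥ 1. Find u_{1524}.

1

We have u_1 = 2, u_2 = 21, u_3 = 22, u_4 = 17, u_5 = 42, u_6 = 13, u_7 = 14, u_8 = 9, u_9 = 34, u_{10} = 5, u_{11} = 6, u_{12} = 1, u_{13} = 26, u_{14} = 45, u_{15} = 46, u_{16} = 41, u_{17} = 18, u_{18} = 37, u_{19} = 38, u_{20} = 33, u_{21} = 10, u_{22} = 29, u_{23} = 30, u_{24} = 25, u_{25} = 2.
Since u_{25} = u_1 = 2, the sequence is periodic with period 24.
So u_{1524} = u_{1 + ((1524-1) mod 24)} = u_{12} = 1.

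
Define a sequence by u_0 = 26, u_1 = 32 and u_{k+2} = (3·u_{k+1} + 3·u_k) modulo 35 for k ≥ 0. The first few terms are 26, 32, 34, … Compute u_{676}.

31

We have u_0 = 26,  u_1 = 32,  u_2 = 34,  u_3 = 23,  u_4 = 31,  u_5 = 22,  u_6 = 19,  u_7 = 18,  u_8 = 6,  u_9 = 2,  u_{10} = 24,  u_{11} = 8,  u_{12} = 26,  u_{13} = 32.
Since (u_{12}, u_{13}) = (u_0, u_1) = (26, 32) (two consecutive terms determine the rest), the sequence is periodic with period 12.
(676 - 0) mod 12 = 4, so u_{676} = u_4 = 31.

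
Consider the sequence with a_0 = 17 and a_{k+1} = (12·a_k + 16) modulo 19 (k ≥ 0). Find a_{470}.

15

We have a_0 = 17,  a_1 = 11,  a_2 = 15,  a_3 = 6,  a_4 = 12,  a_5 = 8,  a_6 = 17.
The sequence repeats with period 6.
So a_{470} = a_{0 + ((470-0) mod 6)} = a_2 = 15.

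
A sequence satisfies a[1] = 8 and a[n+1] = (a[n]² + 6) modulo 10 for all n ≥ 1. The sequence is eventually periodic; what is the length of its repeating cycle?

Listing terms: a[1] = 8, a[2] = 0, a[3] = 6, a[4] = 2, a[5] = 0.
Since a[5] = a[2] = 0, the sequence is eventually periodic: after a pre-period of length 1 it cycles with period 3.

3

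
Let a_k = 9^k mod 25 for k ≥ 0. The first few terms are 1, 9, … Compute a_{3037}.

a_0 = 1,  a_1 = 9,  a_2 = 6,  a_3 = 4,  a_4 = 11,  a_5 = 24,  a_6 = 16,  a_7 = 19,  a_8 = 21,  a_9 = 14,  a_{10} = 1.
Since a_{10} = a_0 = 1, the sequence is periodic with period 10.
(3037 - 0) mod 10 = 7, so a_{3037} = a_7 = 19.

19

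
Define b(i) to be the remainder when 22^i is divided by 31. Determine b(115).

26

b(1) = 22; b(2) = 19; b(3) = 15; b(4) = 20; b(5) = 6; b(6) = 8; b(7) = 21; b(8) = 28; b(9) = 27; b(10) = 5; b(11) = 17; b(12) = 2; b(13) = 13; b(14) = 7; b(15) = 30; b(16) = 9; b(17) = 12; b(18) = 16; b(19) = 11; b(20) = 25; b(21) = 23; b(22) = 10; b(23) = 3; b(24) = 4; b(25) = 26; b(26) = 14; b(27) = 29; b(28) = 18; b(29) = 24; b(30) = 1; b(31) = 22.
Since b(31) = b(1) = 22, the sequence is periodic with period 30.
(115 - 1) mod 30 = 24, so b(115) = b(25) = 26.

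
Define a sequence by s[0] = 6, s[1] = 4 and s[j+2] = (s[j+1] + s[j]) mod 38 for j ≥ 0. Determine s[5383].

Computing terms: s[0] = 6; s[1] = 4; s[2] = 10; s[3] = 14; s[4] = 24; s[5] = 0; s[6] = 24; s[7] = 24; s[8] = 10; s[9] = 34; s[10] = 6; s[11] = 2; s[12] = 8; s[13] = 10; s[14] = 18; s[15] = 28; s[16] = 8; s[17] = 36; s[18] = 6; s[19] = 4.
Since (s[18], s[19]) = (s[0], s[1]) = (6, 4) (two consecutive terms determine the rest), the sequence is periodic with period 18.
(5383 - 0) mod 18 = 1, so s[5383] = s[1] = 4.

4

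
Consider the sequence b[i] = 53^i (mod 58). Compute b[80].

49

Listing terms: b[1] = 53; b[2] = 25; b[3] = 49; b[4] = 45; b[5] = 7; b[6] = 23; b[7] = 1; b[8] = 53.
The sequence repeats with period 7.
(80 - 1) mod 7 = 2, so b[80] = b[3] = 49.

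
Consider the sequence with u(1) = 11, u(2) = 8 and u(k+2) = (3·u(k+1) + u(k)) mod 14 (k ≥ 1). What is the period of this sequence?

48

We have u(1) = 11,  u(2) = 8,  u(3) = 7,  u(4) = 1,  u(5) = 10,  u(6) = 3,  u(7) = 5,  u(8) = 4,  u(9) = 3,  u(10) = 13,  u(11) = 0,  u(12) = 13,  u(13) = 11,  u(14) = 4,  u(15) = 9,  u(16) = 3,  u(17) = 4,  u(18) = 1,  u(19) = 7,  u(20) = 8,  u(21) = 3,  u(22) = 3,  u(23) = 12,  u(24) = 11,  u(25) = 3,  u(26) = 6,  u(27) = 7,  u(28) = 13,  u(29) = 4,  u(30) = 11,  u(31) = 9,  u(32) = 10,  u(33) = 11,  u(34) = 1,  u(35) = 0,  u(36) = 1,  u(37) = 3,  u(38) = 10,  u(39) = 5,  u(40) = 11,  u(41) = 10,  u(42) = 13,  u(43) = 7,  u(44) = 6,  u(45) = 11,  u(46) = 11,  u(47) = 2,  u(48) = 3,  u(49) = 11,  u(50) = 8.
The sequence repeats with period 48.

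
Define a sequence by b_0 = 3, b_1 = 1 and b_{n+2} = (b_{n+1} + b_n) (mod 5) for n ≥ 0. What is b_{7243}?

0

Computing terms: b_0 = 3; b_1 = 1; b_2 = 4; b_3 = 0; b_4 = 4; b_5 = 4; b_6 = 3; b_7 = 2; b_8 = 0; b_9 = 2; b_{10} = 2; b_{11} = 4; b_{12} = 1; b_{13} = 0; b_{14} = 1; b_{15} = 1; b_{16} = 2; b_{17} = 3; b_{18} = 0; b_{19} = 3; b_{20} = 3; b_{21} = 1.
The sequence repeats with period 20.
(7243 - 0) mod 20 = 3, so b_{7243} = b_3 = 0.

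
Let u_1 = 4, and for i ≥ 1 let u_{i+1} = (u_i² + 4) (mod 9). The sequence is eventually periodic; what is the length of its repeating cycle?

Listing terms: u_1 = 4, u_2 = 2, u_3 = 8, u_4 = 5, u_5 = 2.
Since u_5 = u_2 = 2, the sequence is eventually periodic: after a pre-period of length 1 it cycles with period 3.

3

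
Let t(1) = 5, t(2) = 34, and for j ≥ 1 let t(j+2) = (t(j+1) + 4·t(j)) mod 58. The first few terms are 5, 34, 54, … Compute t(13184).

Computing terms: t(1) = 5, t(2) = 34, t(3) = 54, t(4) = 16, t(5) = 0, t(6) = 6, t(7) = 6, t(8) = 30, t(9) = 54, t(10) = 0, t(11) = 42, t(12) = 42, t(13) = 36, t(14) = 30, t(15) = 0, t(16) = 4, t(17) = 4, t(18) = 20, t(19) = 36, t(20) = 0, t(21) = 28, t(22) = 28, t(23) = 24, t(24) = 20, t(25) = 0, t(26) = 22, t(27) = 22, t(28) = 52, t(29) = 24, t(30) = 0, t(31) = 38, t(32) = 38, t(33) = 16, t(34) = 52, t(35) = 0, t(36) = 34, t(37) = 34, t(38) = 54.
Since (t(37), t(38)) = (t(2), t(3)) = (34, 54) (two consecutive terms determine the rest), the sequence is eventually periodic: after a pre-period of length 1 it cycles with period 35.
For j ≥ 2, t(j) depends only on (j - 2) mod 35. (13184 - 2) mod 35 = 22, so t(13184) = t(24) = 20.

20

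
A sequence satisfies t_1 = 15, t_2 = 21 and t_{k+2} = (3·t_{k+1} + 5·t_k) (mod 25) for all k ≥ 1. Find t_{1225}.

We have t_1 = 15, t_2 = 21, t_3 = 13, t_4 = 19, t_5 = 22, t_6 = 11, t_7 = 18, t_8 = 9, t_9 = 17, t_{10} = 21, t_{11} = 23, t_{12} = 24, t_{13} = 12, t_{14} = 6, t_{15} = 3, t_{16} = 14, t_{17} = 7, t_{18} = 16, t_{19} = 8, t_{20} = 4, t_{21} = 2, t_{22} = 1, t_{23} = 13, t_{24} = 19.
Since (t_{23}, t_{24}) = (t_3, t_4) = (13, 19) (two consecutive terms determine the rest), the sequence is eventually periodic: after a pre-period of length 2 it cycles with period 20.
For k ≥ 3, t_k depends only on (k - 3) mod 20. (1225 - 3) mod 20 = 2, so t_{1225} = t_5 = 22.

22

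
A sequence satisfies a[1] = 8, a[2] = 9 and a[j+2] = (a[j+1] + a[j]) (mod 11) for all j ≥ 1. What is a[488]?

Listing terms: a[1] = 8,  a[2] = 9,  a[3] = 6,  a[4] = 4,  a[5] = 10,  a[6] = 3,  a[7] = 2,  a[8] = 5,  a[9] = 7,  a[10] = 1,  a[11] = 8,  a[12] = 9.
Since (a[11], a[12]) = (a[1], a[2]) = (8, 9) (two consecutive terms determine the rest), the sequence is periodic with period 10.
(488 - 1) mod 10 = 7, so a[488] = a[8] = 5.

5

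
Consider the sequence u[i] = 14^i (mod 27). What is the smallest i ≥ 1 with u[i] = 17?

Listing terms: u[0] = 1, u[1] = 14, u[2] = 7, u[3] = 17, u[4] = 22, u[5] = 11, u[6] = 19, u[7] = 23, u[8] = 25, u[9] = 26, u[10] = 13, u[11] = 20, u[12] = 10, u[13] = 5, u[14] = 16, u[15] = 8, u[16] = 4, u[17] = 2, u[18] = 1.
Since u[18] = u[0] = 1, the sequence is periodic with period 18.
The value 17 first appears (with i ≥ 1) at u[3].

3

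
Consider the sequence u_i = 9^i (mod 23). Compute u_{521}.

6

We have u_1 = 9, u_2 = 12, u_3 = 16, u_4 = 6, u_5 = 8, u_6 = 3, u_7 = 4, u_8 = 13, u_9 = 2, u_{10} = 18, u_{11} = 1, u_{12} = 9.
Since u_{12} = u_1 = 9, the sequence is periodic with period 11.
(521 - 1) mod 11 = 3, so u_{521} = u_4 = 6.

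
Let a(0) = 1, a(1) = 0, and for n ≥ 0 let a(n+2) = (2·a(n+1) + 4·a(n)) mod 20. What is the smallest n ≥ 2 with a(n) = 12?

4

Listing terms: a(0) = 1,  a(1) = 0,  a(2) = 4,  a(3) = 8,  a(4) = 12,  a(5) = 16,  a(6) = 0,  a(7) = 4.
Since (a(6), a(7)) = (a(1), a(2)) = (0, 4) (two consecutive terms determine the rest), the sequence is eventually periodic: after a pre-period of length 1 it cycles with period 5.
The value 12 first appears (with n ≥ 2) at a(4).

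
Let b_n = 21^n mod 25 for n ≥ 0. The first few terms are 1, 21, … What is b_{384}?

6

b_0 = 1,  b_1 = 21,  b_2 = 16,  b_3 = 11,  b_4 = 6,  b_5 = 1.
Since b_5 = b_0 = 1, the sequence is periodic with period 5.
(384 - 0) mod 5 = 4, so b_{384} = b_4 = 6.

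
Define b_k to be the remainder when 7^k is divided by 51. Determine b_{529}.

7

b_1 = 7; b_2 = 49; b_3 = 37; b_4 = 4; b_5 = 28; b_6 = 43; b_7 = 46; b_8 = 16; b_9 = 10; b_{10} = 19; b_{11} = 31; b_{12} = 13; b_{13} = 40; b_{14} = 25; b_{15} = 22; b_{16} = 1; b_{17} = 7.
Since b_{17} = b_1 = 7, the sequence is periodic with period 16.
So b_{529} = b_{1 + ((529-1) mod 16)} = b_1 = 7.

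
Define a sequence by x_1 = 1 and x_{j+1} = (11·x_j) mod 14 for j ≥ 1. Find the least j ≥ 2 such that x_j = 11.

Listing terms: x_1 = 1; x_2 = 11; x_3 = 9; x_4 = 1.
Since x_4 = x_1 = 1, the sequence is periodic with period 3.
The value 11 first appears (with j ≥ 2) at x_2.

2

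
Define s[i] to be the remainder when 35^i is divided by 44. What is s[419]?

We have s[1] = 35; s[2] = 37; s[3] = 19; s[4] = 5; s[5] = 43; s[6] = 9; s[7] = 7; s[8] = 25; s[9] = 39; s[10] = 1; s[11] = 35.
The sequence repeats with period 10.
(419 - 1) mod 10 = 8, so s[419] = s[9] = 39.

39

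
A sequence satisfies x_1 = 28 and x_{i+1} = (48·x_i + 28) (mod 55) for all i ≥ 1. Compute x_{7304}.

Computing terms: x_1 = 28, x_2 = 52, x_3 = 49, x_4 = 15, x_5 = 33, x_6 = 17, x_7 = 19, x_8 = 5, x_9 = 48, x_{10} = 22, x_{11} = 39, x_{12} = 30, x_{13} = 38, x_{14} = 37, x_{15} = 44, x_{16} = 50, x_{17} = 8, x_{18} = 27, x_{19} = 4, x_{20} = 0, x_{21} = 28.
The sequence repeats with period 20.
So x_{7304} = x_{1 + ((7304-1) mod 20)} = x_4 = 15.

15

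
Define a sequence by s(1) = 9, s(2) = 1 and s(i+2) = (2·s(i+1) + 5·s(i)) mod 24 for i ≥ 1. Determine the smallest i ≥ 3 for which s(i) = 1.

5

s(1) = 9, s(2) = 1, s(3) = 23, s(4) = 3, s(5) = 1, s(6) = 17, s(7) = 15, s(8) = 19, s(9) = 17, s(10) = 9, s(11) = 7, s(12) = 11, s(13) = 9, s(14) = 1.
The sequence repeats with period 12.
The value 1 first appears (with i ≥ 3) at s(5).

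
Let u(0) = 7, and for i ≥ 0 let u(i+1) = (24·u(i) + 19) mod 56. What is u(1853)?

Listing terms: u(0) = 7, u(1) = 19, u(2) = 27, u(3) = 51, u(4) = 11, u(5) = 3, u(6) = 35, u(7) = 19.
Since u(7) = u(1) = 19, the sequence is eventually periodic: after a pre-period of length 1 it cycles with period 6.
For i ≥ 1, u(i) depends only on (i - 1) mod 6. (1853 - 1) mod 6 = 4, so u(1853) = u(5) = 3.

3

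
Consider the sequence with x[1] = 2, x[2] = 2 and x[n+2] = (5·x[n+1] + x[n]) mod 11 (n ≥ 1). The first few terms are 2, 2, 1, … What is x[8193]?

1

Computing terms: x[1] = 2, x[2] = 2, x[3] = 1, x[4] = 7, x[5] = 3, x[6] = 0, x[7] = 3, x[8] = 4, x[9] = 1, x[10] = 9, x[11] = 2, x[12] = 8, x[13] = 9, x[14] = 9, x[15] = 10, x[16] = 4, x[17] = 8, x[18] = 0, x[19] = 8, x[20] = 7, x[21] = 10, x[22] = 2, x[23] = 9, x[24] = 3, x[25] = 2, x[26] = 2.
The sequence repeats with period 24.
So x[8193] = x[1 + ((8193-1) mod 24)] = x[9] = 1.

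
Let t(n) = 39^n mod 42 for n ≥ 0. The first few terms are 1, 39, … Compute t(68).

9

t(0) = 1, t(1) = 39, t(2) = 9, t(3) = 15, t(4) = 39.
Since t(4) = t(1) = 39, the sequence is eventually periodic: after a pre-period of length 1 it cycles with period 3.
For n ≥ 1, t(n) depends only on (n - 1) mod 3. (68 - 1) mod 3 = 1, so t(68) = t(2) = 9.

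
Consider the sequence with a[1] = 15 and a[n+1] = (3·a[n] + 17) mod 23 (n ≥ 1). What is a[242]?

7

a[1] = 15,  a[2] = 16,  a[3] = 19,  a[4] = 5,  a[5] = 9,  a[6] = 21,  a[7] = 11,  a[8] = 4,  a[9] = 6,  a[10] = 12,  a[11] = 7,  a[12] = 15.
The sequence repeats with period 11.
So a[242] = a[1 + ((242-1) mod 11)] = a[11] = 7.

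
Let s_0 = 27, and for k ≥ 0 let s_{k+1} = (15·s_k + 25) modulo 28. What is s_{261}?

14

We have s_0 = 27; s_1 = 10; s_2 = 7; s_3 = 18; s_4 = 15; s_5 = 26; s_6 = 23; s_7 = 6; s_8 = 3; s_9 = 14; s_{10} = 11; s_{11} = 22; s_{12} = 19; s_{13} = 2; s_{14} = 27.
Since s_{14} = s_0 = 27, the sequence is periodic with period 14.
(261 - 0) mod 14 = 9, so s_{261} = s_9 = 14.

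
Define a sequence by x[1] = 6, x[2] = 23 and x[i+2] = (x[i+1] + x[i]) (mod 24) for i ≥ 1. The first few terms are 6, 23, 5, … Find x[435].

x[1] = 6, x[2] = 23, x[3] = 5, x[4] = 4, x[5] = 9, x[6] = 13, x[7] = 22, x[8] = 11, x[9] = 9, x[10] = 20, x[11] = 5, x[12] = 1, x[13] = 6, x[14] = 7, x[15] = 13, x[16] = 20, x[17] = 9, x[18] = 5, x[19] = 14, x[20] = 19, x[21] = 9, x[22] = 4, x[23] = 13, x[24] = 17, x[25] = 6, x[26] = 23.
Since (x[25], x[26]) = (x[1], x[2]) = (6, 23) (two consecutive terms determine the rest), the sequence is periodic with period 24.
So x[435] = x[1 + ((435-1) mod 24)] = x[3] = 5.

5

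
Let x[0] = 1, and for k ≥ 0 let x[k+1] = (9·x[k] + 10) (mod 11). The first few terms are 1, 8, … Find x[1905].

We have x[0] = 1,  x[1] = 8,  x[2] = 5,  x[3] = 0,  x[4] = 10,  x[5] = 1.
Since x[5] = x[0] = 1, the sequence is periodic with period 5.
(1905 - 0) mod 5 = 0, so x[1905] = x[0] = 1.

1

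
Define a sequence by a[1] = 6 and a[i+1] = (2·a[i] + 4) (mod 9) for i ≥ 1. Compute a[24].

1

We have a[1] = 6,  a[2] = 7,  a[3] = 0,  a[4] = 4,  a[5] = 3,  a[6] = 1,  a[7] = 6.
Since a[7] = a[1] = 6, the sequence is periodic with period 6.
(24 - 1) mod 6 = 5, so a[24] = a[6] = 1.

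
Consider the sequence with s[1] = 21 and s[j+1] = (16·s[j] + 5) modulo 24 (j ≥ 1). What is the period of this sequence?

Listing terms: s[1] = 21,  s[2] = 5,  s[3] = 13,  s[4] = 21.
Since s[4] = s[1] = 21, the sequence is periodic with period 3.

3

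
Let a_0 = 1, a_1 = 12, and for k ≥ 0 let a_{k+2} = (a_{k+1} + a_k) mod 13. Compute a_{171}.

12

Computing terms: a_0 = 1; a_1 = 12; a_2 = 0; a_3 = 12; a_4 = 12; a_5 = 11; a_6 = 10; a_7 = 8; a_8 = 5; a_9 = 0; a_{10} = 5; a_{11} = 5; a_{12} = 10; a_{13} = 2; a_{14} = 12; a_{15} = 1; a_{16} = 0; a_{17} = 1; a_{18} = 1; a_{19} = 2; a_{20} = 3; a_{21} = 5; a_{22} = 8; a_{23} = 0; a_{24} = 8; a_{25} = 8; a_{26} = 3; a_{27} = 11; a_{28} = 1; a_{29} = 12.
Since (a_{28}, a_{29}) = (a_0, a_1) = (1, 12) (two consecutive terms determine the rest), the sequence is periodic with period 28.
So a_{171} = a_{0 + ((171-0) mod 28)} = a_3 = 12.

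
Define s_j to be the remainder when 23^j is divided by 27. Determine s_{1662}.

Listing terms: s_1 = 23, s_2 = 16, s_3 = 17, s_4 = 13, s_5 = 2, s_6 = 19, s_7 = 5, s_8 = 7, s_9 = 26, s_{10} = 4, s_{11} = 11, s_{12} = 10, s_{13} = 14, s_{14} = 25, s_{15} = 8, s_{16} = 22, s_{17} = 20, s_{18} = 1, s_{19} = 23.
Since s_{19} = s_1 = 23, the sequence is periodic with period 18.
(1662 - 1) mod 18 = 5, so s_{1662} = s_6 = 19.

19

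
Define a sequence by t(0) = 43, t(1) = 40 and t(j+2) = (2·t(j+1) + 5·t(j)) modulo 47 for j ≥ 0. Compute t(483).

4

Listing terms: t(0) = 43,  t(1) = 40,  t(2) = 13,  t(3) = 38,  t(4) = 0,  t(5) = 2,  t(6) = 4,  t(7) = 18,  t(8) = 9,  t(9) = 14,  t(10) = 26,  t(11) = 28,  t(12) = 45,  t(13) = 42,  t(14) = 27,  t(15) = 29,  t(16) = 5,  t(17) = 14,  t(18) = 6,  t(19) = 35,  t(20) = 6,  t(21) = 46,  t(22) = 28,  t(23) = 4,  t(24) = 7,  t(25) = 34,  t(26) = 9,  t(27) = 0,  t(28) = 45,  t(29) = 43,  t(30) = 29,  t(31) = 38,  t(32) = 33,  t(33) = 21,  t(34) = 19,  t(35) = 2,  t(36) = 5,  t(37) = 20,  t(38) = 18,  t(39) = 42,  t(40) = 33,  t(41) = 41,  t(42) = 12,  t(43) = 41,  t(44) = 1,  t(45) = 19,  t(46) = 43,  t(47) = 40.
The sequence repeats with period 46.
So t(483) = t(0 + ((483-0) mod 46)) = t(23) = 4.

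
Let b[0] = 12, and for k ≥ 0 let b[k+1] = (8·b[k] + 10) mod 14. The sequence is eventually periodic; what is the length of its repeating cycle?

b[0] = 12,  b[1] = 8,  b[2] = 4,  b[3] = 0,  b[4] = 10,  b[5] = 6,  b[6] = 2,  b[7] = 12.
The sequence repeats with period 7.

7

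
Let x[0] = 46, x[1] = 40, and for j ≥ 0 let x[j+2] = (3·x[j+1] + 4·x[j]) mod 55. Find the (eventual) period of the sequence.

10

Listing terms: x[0] = 46; x[1] = 40; x[2] = 29; x[3] = 27; x[4] = 32; x[5] = 39; x[6] = 25; x[7] = 11; x[8] = 23; x[9] = 3; x[10] = 46; x[11] = 40.
The sequence repeats with period 10.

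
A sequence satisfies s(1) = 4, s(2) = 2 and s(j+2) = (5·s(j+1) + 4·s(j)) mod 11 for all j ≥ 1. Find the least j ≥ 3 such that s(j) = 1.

Computing terms: s(1) = 4,  s(2) = 2,  s(3) = 4,  s(4) = 6,  s(5) = 2,  s(6) = 1,  s(7) = 2,  s(8) = 3,  s(9) = 1,  s(10) = 6,  s(11) = 1,  s(12) = 7,  s(13) = 6,  s(14) = 3,  s(15) = 6,  s(16) = 9,  s(17) = 3,  s(18) = 7,  s(19) = 3,  s(20) = 10,  s(21) = 7,  s(22) = 9,  s(23) = 7,  s(24) = 5,  s(25) = 9,  s(26) = 10,  s(27) = 9,  s(28) = 8,  s(29) = 10,  s(30) = 5,  s(31) = 10,  s(32) = 4,  s(33) = 5,  s(34) = 8,  s(35) = 5,  s(36) = 2,  s(37) = 8,  s(38) = 4,  s(39) = 8,  s(40) = 1,  s(41) = 4,  s(42) = 2.
The sequence repeats with period 40.
The value 1 first appears (with j ≥ 3) at s(6).

6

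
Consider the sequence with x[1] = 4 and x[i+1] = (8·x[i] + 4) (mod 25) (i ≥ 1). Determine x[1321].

Listing terms: x[1] = 4,  x[2] = 11,  x[3] = 17,  x[4] = 15,  x[5] = 24,  x[6] = 21,  x[7] = 22,  x[8] = 5,  x[9] = 19,  x[10] = 6,  x[11] = 2,  x[12] = 20,  x[13] = 14,  x[14] = 16,  x[15] = 7,  x[16] = 10,  x[17] = 9,  x[18] = 1,  x[19] = 12,  x[20] = 0,  x[21] = 4.
The sequence repeats with period 20.
(1321 - 1) mod 20 = 0, so x[1321] = x[1] = 4.

4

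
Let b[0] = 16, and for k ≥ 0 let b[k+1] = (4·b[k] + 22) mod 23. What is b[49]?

b[0] = 16, b[1] = 17, b[2] = 21, b[3] = 14, b[4] = 9, b[5] = 12, b[6] = 1, b[7] = 3, b[8] = 11, b[9] = 20, b[10] = 10, b[11] = 16.
Since b[11] = b[0] = 16, the sequence is periodic with period 11.
(49 - 0) mod 11 = 5, so b[49] = b[5] = 12.

12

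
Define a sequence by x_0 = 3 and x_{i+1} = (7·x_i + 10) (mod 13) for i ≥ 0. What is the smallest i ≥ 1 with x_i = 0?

Computing terms: x_0 = 3,  x_1 = 5,  x_2 = 6,  x_3 = 0,  x_4 = 10,  x_5 = 2,  x_6 = 11,  x_7 = 9,  x_8 = 8,  x_9 = 1,  x_{10} = 4,  x_{11} = 12,  x_{12} = 3.
The sequence repeats with period 12.
The value 0 first appears (with i ≥ 1) at x_3.

3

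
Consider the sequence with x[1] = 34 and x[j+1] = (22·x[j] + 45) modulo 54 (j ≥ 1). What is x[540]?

x[1] = 34, x[2] = 37, x[3] = 49, x[4] = 43, x[5] = 19, x[6] = 31, x[7] = 25, x[8] = 1, x[9] = 13, x[10] = 7, x[11] = 37.
Since x[11] = x[2] = 37, the sequence is eventually periodic: after a pre-period of length 1 it cycles with period 9.
For j ≥ 2, x[j] depends only on (j - 2) mod 9. (540 - 2) mod 9 = 7, so x[540] = x[9] = 13.

13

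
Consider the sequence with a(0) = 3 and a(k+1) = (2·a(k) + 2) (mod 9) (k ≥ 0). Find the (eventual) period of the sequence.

6

We have a(0) = 3, a(1) = 8, a(2) = 0, a(3) = 2, a(4) = 6, a(5) = 5, a(6) = 3.
The sequence repeats with period 6.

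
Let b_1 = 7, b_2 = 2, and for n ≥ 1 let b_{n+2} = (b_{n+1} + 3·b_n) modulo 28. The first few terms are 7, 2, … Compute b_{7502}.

b_1 = 7,  b_2 = 2,  b_3 = 23,  b_4 = 1,  b_5 = 14,  b_6 = 17,  b_7 = 3,  b_8 = 26,  b_9 = 7,  b_{10} = 1,  b_{11} = 22,  b_{12} = 25,  b_{13} = 7,  b_{14} = 26,  b_{15} = 19,  b_{16} = 13,  b_{17} = 14,  b_{18} = 25,  b_{19} = 11,  b_{20} = 2,  b_{21} = 7,  b_{22} = 13,  b_{23} = 6,  b_{24} = 17,  b_{25} = 7,  b_{26} = 2.
Since (b_{25}, b_{26}) = (b_1, b_2) = (7, 2) (two consecutive terms determine the rest), the sequence is periodic with period 24.
So b_{7502} = b_{1 + ((7502-1) mod 24)} = b_{14} = 26.

26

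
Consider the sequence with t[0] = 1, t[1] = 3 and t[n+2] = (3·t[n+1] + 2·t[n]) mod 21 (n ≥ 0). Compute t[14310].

We have t[0] = 1; t[1] = 3; t[2] = 11; t[3] = 18; t[4] = 13; t[5] = 12; t[6] = 20; t[7] = 0; t[8] = 19; t[9] = 15; t[10] = 20; t[11] = 6; t[12] = 16; t[13] = 18; t[14] = 2; t[15] = 0; t[16] = 4; t[17] = 12; t[18] = 2; t[19] = 9; t[20] = 10; t[21] = 6; t[22] = 17; t[23] = 0; t[24] = 13; t[25] = 18; t[26] = 17; t[27] = 3; t[28] = 1; t[29] = 9; t[30] = 8; t[31] = 0; t[32] = 16; t[33] = 6; t[34] = 8; t[35] = 15; t[36] = 19; t[37] = 3; t[38] = 5; t[39] = 0; t[40] = 10; t[41] = 9; t[42] = 5; t[43] = 12; t[44] = 4; t[45] = 15; t[46] = 11; t[47] = 0; t[48] = 1; t[49] = 3.
The sequence repeats with period 48.
(14310 - 0) mod 48 = 6, so t[14310] = t[6] = 20.

20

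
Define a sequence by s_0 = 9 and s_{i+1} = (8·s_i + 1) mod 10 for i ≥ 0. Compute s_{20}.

Listing terms: s_0 = 9, s_1 = 3, s_2 = 5, s_3 = 1, s_4 = 9.
The sequence repeats with period 4.
So s_{20} = s_{0 + ((20-0) mod 4)} = s_0 = 9.

9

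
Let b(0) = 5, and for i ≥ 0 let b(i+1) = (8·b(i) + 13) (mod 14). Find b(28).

Listing terms: b(0) = 5, b(1) = 11, b(2) = 3, b(3) = 9, b(4) = 1, b(5) = 7, b(6) = 13, b(7) = 5.
Since b(7) = b(0) = 5, the sequence is periodic with period 7.
(28 - 0) mod 7 = 0, so b(28) = b(0) = 5.

5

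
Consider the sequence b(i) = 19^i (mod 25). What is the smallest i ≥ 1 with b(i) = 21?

Computing terms: b(0) = 1, b(1) = 19, b(2) = 11, b(3) = 9, b(4) = 21, b(5) = 24, b(6) = 6, b(7) = 14, b(8) = 16, b(9) = 4, b(10) = 1.
Since b(10) = b(0) = 1, the sequence is periodic with period 10.
The value 21 first appears (with i ≥ 1) at b(4).

4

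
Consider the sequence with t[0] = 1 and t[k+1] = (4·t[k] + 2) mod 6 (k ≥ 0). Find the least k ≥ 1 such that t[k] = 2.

t[0] = 1, t[1] = 0, t[2] = 2, t[3] = 4, t[4] = 0.
Since t[4] = t[1] = 0, the sequence is eventually periodic: after a pre-period of length 1 it cycles with period 3.
The value 2 first appears (with k ≥ 1) at t[2].

2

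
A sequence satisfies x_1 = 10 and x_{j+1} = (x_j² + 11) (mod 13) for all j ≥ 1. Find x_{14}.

7

We have x_1 = 10,  x_2 = 7,  x_3 = 8,  x_4 = 10.
Since x_4 = x_1 = 10, the sequence is periodic with period 3.
(14 - 1) mod 3 = 1, so x_{14} = x_2 = 7.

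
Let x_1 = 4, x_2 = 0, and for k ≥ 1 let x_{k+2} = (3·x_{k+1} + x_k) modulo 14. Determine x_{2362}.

0

x_1 = 4, x_2 = 0, x_3 = 4, x_4 = 12, x_5 = 12, x_6 = 6, x_7 = 2, x_8 = 12, x_9 = 10, x_{10} = 0, x_{11} = 10, x_{12} = 2, x_{13} = 2, x_{14} = 8, x_{15} = 12, x_{16} = 2, x_{17} = 4, x_{18} = 0.
The sequence repeats with period 16.
So x_{2362} = x_{1 + ((2362-1) mod 16)} = x_{10} = 0.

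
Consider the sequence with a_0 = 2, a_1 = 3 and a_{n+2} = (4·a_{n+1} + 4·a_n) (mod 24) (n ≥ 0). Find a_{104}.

a_0 = 2, a_1 = 3, a_2 = 20, a_3 = 20, a_4 = 16, a_5 = 0, a_6 = 16, a_7 = 16, a_8 = 8, a_9 = 0, a_{10} = 8, a_{11} = 8, a_{12} = 16, a_{13} = 0.
Since (a_{12}, a_{13}) = (a_4, a_5) = (16, 0) (two consecutive terms determine the rest), the sequence is eventually periodic: after a pre-period of length 4 it cycles with period 8.
For n ≥ 4, a_n depends only on (n - 4) mod 8. (104 - 4) mod 8 = 4, so a_{104} = a_8 = 8.

8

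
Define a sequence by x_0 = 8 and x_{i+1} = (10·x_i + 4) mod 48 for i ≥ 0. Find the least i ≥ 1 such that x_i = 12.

4

Computing terms: x_0 = 8, x_1 = 36, x_2 = 28, x_3 = 44, x_4 = 12, x_5 = 28.
Since x_5 = x_2 = 28, the sequence is eventually periodic: after a pre-period of length 2 it cycles with period 3.
The value 12 first appears (with i ≥ 1) at x_4.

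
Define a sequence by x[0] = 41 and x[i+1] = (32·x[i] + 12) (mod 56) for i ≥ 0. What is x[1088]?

x[0] = 41, x[1] = 36, x[2] = 44, x[3] = 20, x[4] = 36.
Since x[4] = x[1] = 36, the sequence is eventually periodic: after a pre-period of length 1 it cycles with period 3.
For i ≥ 1, x[i] depends only on (i - 1) mod 3. (1088 - 1) mod 3 = 1, so x[1088] = x[2] = 44.

44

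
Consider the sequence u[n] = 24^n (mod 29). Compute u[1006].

Listing terms: u[0] = 1, u[1] = 24, u[2] = 25, u[3] = 20, u[4] = 16, u[5] = 7, u[6] = 23, u[7] = 1.
Since u[7] = u[0] = 1, the sequence is periodic with period 7.
So u[1006] = u[0 + ((1006-0) mod 7)] = u[5] = 7.

7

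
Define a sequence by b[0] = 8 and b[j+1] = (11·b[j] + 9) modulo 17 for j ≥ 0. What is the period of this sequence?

Computing terms: b[0] = 8, b[1] = 12, b[2] = 5, b[3] = 13, b[4] = 16, b[5] = 15, b[6] = 4, b[7] = 2, b[8] = 14, b[9] = 10, b[10] = 0, b[11] = 9, b[12] = 6, b[13] = 7, b[14] = 1, b[15] = 3, b[16] = 8.
The sequence repeats with period 16.

16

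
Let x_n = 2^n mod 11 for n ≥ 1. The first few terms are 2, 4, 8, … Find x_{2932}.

We have x_1 = 2,  x_2 = 4,  x_3 = 8,  x_4 = 5,  x_5 = 10,  x_6 = 9,  x_7 = 7,  x_8 = 3,  x_9 = 6,  x_{10} = 1,  x_{11} = 2.
The sequence repeats with period 10.
(2932 - 1) mod 10 = 1, so x_{2932} = x_2 = 4.

4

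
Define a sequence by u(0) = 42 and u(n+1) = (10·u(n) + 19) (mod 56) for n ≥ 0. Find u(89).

Computing terms: u(0) = 42; u(1) = 47; u(2) = 41; u(3) = 37; u(4) = 53; u(5) = 45; u(6) = 21; u(7) = 5; u(8) = 13; u(9) = 37.
Since u(9) = u(3) = 37, the sequence is eventually periodic: after a pre-period of length 3 it cycles with period 6.
For n ≥ 3, u(n) depends only on (n - 3) mod 6. (89 - 3) mod 6 = 2, so u(89) = u(5) = 45.

45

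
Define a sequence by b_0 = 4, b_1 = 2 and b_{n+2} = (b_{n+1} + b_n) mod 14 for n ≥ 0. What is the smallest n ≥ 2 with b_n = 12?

We have b_0 = 4,  b_1 = 2,  b_2 = 6,  b_3 = 8,  b_4 = 0,  b_5 = 8,  b_6 = 8,  b_7 = 2,  b_8 = 10,  b_9 = 12,  b_{10} = 8,  b_{11} = 6,  b_{12} = 0,  b_{13} = 6,  b_{14} = 6,  b_{15} = 12,  b_{16} = 4,  b_{17} = 2.
The sequence repeats with period 16.
The value 12 first appears (with n ≥ 2) at b_9.

9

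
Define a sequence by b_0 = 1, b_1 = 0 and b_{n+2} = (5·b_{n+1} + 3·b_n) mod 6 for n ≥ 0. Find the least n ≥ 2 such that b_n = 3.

2

Computing terms: b_0 = 1, b_1 = 0, b_2 = 3, b_3 = 3, b_4 = 0, b_5 = 3.
Since (b_4, b_5) = (b_1, b_2) = (0, 3) (two consecutive terms determine the rest), the sequence is eventually periodic: after a pre-period of length 1 it cycles with period 3.
The value 3 first appears (with n ≥ 2) at b_2.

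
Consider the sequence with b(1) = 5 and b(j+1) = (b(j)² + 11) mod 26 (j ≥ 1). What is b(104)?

Listing terms: b(1) = 5,  b(2) = 10,  b(3) = 7,  b(4) = 8,  b(5) = 23,  b(6) = 20,  b(7) = 21,  b(8) = 10.
Since b(8) = b(2) = 10, the sequence is eventually periodic: after a pre-period of length 1 it cycles with period 6.
For j ≥ 2, b(j) depends only on (j - 2) mod 6. (104 - 2) mod 6 = 0, so b(104) = b(2) = 10.

10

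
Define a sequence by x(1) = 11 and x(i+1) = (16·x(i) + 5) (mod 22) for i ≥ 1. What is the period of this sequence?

5

Computing terms: x(1) = 11, x(2) = 5, x(3) = 19, x(4) = 1, x(5) = 21, x(6) = 11.
Since x(6) = x(1) = 11, the sequence is periodic with period 5.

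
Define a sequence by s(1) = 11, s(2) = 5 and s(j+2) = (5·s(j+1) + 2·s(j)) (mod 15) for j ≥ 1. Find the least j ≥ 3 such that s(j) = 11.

9

Computing terms: s(1) = 11, s(2) = 5, s(3) = 2, s(4) = 5, s(5) = 14, s(6) = 5, s(7) = 8, s(8) = 5, s(9) = 11, s(10) = 5.
Since (s(9), s(10)) = (s(1), s(2)) = (11, 5) (two consecutive terms determine the rest), the sequence is periodic with period 8.
The value 11 next appears (with j ≥ 3) at s(9).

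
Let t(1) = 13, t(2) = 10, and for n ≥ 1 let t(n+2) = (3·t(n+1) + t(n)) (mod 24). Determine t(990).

t(1) = 13,  t(2) = 10,  t(3) = 19,  t(4) = 19,  t(5) = 4,  t(6) = 7,  t(7) = 1,  t(8) = 10,  t(9) = 7,  t(10) = 7,  t(11) = 4,  t(12) = 19,  t(13) = 13,  t(14) = 10.
Since (t(13), t(14)) = (t(1), t(2)) = (13, 10) (two consecutive terms determine the rest), the sequence is periodic with period 12.
(990 - 1) mod 12 = 5, so t(990) = t(6) = 7.

7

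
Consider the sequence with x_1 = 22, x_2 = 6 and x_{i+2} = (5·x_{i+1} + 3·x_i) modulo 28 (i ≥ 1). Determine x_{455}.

6

We have x_1 = 22, x_2 = 6, x_3 = 12, x_4 = 22, x_5 = 6.
The sequence repeats with period 3.
(455 - 1) mod 3 = 1, so x_{455} = x_2 = 6.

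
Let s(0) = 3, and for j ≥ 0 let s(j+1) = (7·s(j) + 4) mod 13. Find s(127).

4

Listing terms: s(0) = 3; s(1) = 12; s(2) = 10; s(3) = 9; s(4) = 2; s(5) = 5; s(6) = 0; s(7) = 4; s(8) = 6; s(9) = 7; s(10) = 1; s(11) = 11; s(12) = 3.
Since s(12) = s(0) = 3, the sequence is periodic with period 12.
(127 - 0) mod 12 = 7, so s(127) = s(7) = 4.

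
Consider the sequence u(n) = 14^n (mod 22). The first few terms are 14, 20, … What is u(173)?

16

We have u(1) = 14,  u(2) = 20,  u(3) = 16,  u(4) = 4,  u(5) = 12,  u(6) = 14.
The sequence repeats with period 5.
So u(173) = u(1 + ((173-1) mod 5)) = u(3) = 16.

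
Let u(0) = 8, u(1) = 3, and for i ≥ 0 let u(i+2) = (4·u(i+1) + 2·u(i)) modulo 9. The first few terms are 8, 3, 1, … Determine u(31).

3

We have u(0) = 8, u(1) = 3, u(2) = 1, u(3) = 1, u(4) = 6, u(5) = 8, u(6) = 8, u(7) = 3.
Since (u(6), u(7)) = (u(0), u(1)) = (8, 3) (two consecutive terms determine the rest), the sequence is periodic with period 6.
(31 - 0) mod 6 = 1, so u(31) = u(1) = 3.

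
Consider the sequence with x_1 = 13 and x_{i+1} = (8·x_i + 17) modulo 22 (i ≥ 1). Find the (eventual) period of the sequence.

Listing terms: x_1 = 13; x_2 = 11; x_3 = 17; x_4 = 21; x_5 = 9; x_6 = 1; x_7 = 3; x_8 = 19; x_9 = 15; x_{10} = 5; x_{11} = 13.
The sequence repeats with period 10.

10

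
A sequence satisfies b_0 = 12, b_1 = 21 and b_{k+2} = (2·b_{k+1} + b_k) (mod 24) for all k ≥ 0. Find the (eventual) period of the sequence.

b_0 = 12; b_1 = 21; b_2 = 6; b_3 = 9; b_4 = 0; b_5 = 9; b_6 = 18; b_7 = 21; b_8 = 12; b_9 = 21.
Since (b_8, b_9) = (b_0, b_1) = (12, 21) (two consecutive terms determine the rest), the sequence is periodic with period 8.

8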